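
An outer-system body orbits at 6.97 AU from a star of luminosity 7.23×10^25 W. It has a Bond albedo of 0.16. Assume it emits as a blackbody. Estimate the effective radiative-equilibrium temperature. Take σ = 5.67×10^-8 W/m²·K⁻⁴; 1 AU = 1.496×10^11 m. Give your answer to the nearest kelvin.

67 K

d = 6.97 × 1.496×10^11 m = 1.043×10^12 m.
Spreading L over a sphere of radius d: S = 7.23×10^25/(4π·1.04×10^12²) = 5.292 W/m².
The planet absorbs (1−α)S over its disc πR² and re-emits over 4πR², so the mean absorbed flux is (1−0.16)·5.292/4 = 1.111 W/m².
In equilibrium σT⁴ equals this, so T = 66.54 K.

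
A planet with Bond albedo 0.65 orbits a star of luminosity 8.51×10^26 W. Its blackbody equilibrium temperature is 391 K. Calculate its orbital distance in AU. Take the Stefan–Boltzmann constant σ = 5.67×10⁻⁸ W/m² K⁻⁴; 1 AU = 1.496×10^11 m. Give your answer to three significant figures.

The flux needed for this T is 4σT⁴/(1−0.65) = 15150 W/m².
From L = 4πd²S, d = √(8.51×10^26/(4π·15150)) = 6.687×10^10 m = 0.4470 AU.

0.447 AU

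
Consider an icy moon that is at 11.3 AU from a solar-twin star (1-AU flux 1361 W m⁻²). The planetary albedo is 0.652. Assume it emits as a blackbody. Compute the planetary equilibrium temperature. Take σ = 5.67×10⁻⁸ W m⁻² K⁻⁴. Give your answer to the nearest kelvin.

Flux at the orbit: S = 1361/(11.3)² = 10.66 W m⁻².
Absorbed flux (global mean): S(1−α)/4 = 10.66·0.348/4 = 0.9273 W m⁻².
In equilibrium σT⁴ equals this, so T = 63.59 K.

64 K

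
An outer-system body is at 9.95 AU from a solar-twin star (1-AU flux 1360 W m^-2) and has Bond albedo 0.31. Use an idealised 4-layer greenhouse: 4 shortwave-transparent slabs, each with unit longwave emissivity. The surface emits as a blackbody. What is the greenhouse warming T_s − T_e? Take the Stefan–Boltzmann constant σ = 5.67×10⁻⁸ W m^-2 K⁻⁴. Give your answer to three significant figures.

39.8 K

By the inverse-square law, S = 1360/9.95² = 13.74 W m^-2.
Top-of-atmosphere balance: σT_e⁴ = S(1−α)/4 = 2.370 W m^-2 → T_e = 80.40 K.
Surface: T_s = (5)^¼·T_e = 120.2 K.
Warming: T_s − T_e = 39.83 K.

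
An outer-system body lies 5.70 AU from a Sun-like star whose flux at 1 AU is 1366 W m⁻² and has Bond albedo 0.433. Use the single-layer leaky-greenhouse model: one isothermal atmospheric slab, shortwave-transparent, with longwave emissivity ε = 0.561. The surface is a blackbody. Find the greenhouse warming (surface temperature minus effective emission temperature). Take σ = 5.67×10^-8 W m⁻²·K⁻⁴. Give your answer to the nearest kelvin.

Flux at the orbit: S = 1366/(5.70)² = 42.04 W m⁻².
The planet radiates to space at T_e = [S(1−α)/(4σ)]^(1/4) = 101.3 K.
Surface balance with a leaky layer gives σT_s⁴ = σT_e⁴·2/(2−ε), so T_s = T_e·[2/(2−0.561)]^(1/4) = 109.9 K.
The atmosphere warms the surface by 8.686 K.

9 K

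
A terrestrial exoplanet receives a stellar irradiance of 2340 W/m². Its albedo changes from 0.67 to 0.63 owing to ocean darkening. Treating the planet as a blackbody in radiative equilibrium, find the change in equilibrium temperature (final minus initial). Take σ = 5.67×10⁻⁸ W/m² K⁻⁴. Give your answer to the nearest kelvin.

With α = 0.67, T₁ = 241.6 K.
After:  T₂ = [2340·0.37/(4σ)]^(1/4) = 248.6 K.
ΔT = T₂ − T₁ = 7.009 K.

7 kelvin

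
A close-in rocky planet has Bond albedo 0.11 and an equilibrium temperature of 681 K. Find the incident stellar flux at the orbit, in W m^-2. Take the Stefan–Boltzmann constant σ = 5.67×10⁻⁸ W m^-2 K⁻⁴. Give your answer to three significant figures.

From S(1−α)/4 = σT⁴: S = 4σT⁴/(1−α).
The emitted flux is σT⁴ = 12190 W m^-2.
S = 4·12190/0.89 = 54810 W m^-2.

54800 W m^-2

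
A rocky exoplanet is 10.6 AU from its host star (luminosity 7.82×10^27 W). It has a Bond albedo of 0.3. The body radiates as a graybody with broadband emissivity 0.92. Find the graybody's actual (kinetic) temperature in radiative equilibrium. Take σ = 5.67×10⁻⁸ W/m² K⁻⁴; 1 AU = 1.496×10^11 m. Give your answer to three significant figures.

170 kelvin

Orbital distance: d = 10.6 AU = 1.586×10^12 m.
S = L/(4πd²) = 247.5 W/m².
Averaging over the sphere, the absorbed flux is S(1−α)/4 = 43.31 W/m².
Equating to εσT⁴ with ε = 0.92: T = (43.31/0.92σ)^(1/4) = 169.7 K.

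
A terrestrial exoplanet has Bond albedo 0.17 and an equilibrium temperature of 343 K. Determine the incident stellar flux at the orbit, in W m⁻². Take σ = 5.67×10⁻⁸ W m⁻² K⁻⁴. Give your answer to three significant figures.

From S(1−α)/4 = σT⁴: S = 4σT⁴/(1−α).
The emitted flux is σT⁴ = 784.8 W m⁻².
So S = 4×784.8/(1−0.17) = 3782 W m⁻².

3780 W m⁻²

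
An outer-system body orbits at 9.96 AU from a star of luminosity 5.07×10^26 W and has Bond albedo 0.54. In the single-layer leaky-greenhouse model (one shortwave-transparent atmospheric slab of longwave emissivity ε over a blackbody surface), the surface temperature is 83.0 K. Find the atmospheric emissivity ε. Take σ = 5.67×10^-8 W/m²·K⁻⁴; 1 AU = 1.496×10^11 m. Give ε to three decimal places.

Orbital distance: d = 9.96 AU = 1.490×10^12 m.
S = L/(4πd²) = 18.17 W/m².
TOA balance gives T_e = 77.92 K.
Inverting T_s⁴ = 2T_e⁴/(2−ε): (T_e/T_s)⁴ = 0.7766, so ε = 2(1 − 0.7766) = 0.4467.

0.447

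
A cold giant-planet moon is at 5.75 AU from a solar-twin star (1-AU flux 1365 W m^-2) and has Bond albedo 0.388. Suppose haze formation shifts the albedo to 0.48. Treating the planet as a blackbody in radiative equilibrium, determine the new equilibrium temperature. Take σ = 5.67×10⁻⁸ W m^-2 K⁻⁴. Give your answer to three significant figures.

By the inverse-square law, S = 1365/5.75² = 41.29 W m^-2.
With the new albedo, S(1−α₂)/4 = 5.367 W m^-2, so T₂ = 98.64 K.

98.6 K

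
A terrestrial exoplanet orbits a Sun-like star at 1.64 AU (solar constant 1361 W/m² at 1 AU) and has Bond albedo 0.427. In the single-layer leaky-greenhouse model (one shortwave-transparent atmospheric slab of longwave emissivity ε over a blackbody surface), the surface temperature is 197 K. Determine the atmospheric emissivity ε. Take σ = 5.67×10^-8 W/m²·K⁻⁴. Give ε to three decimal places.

Flux at the orbit: S = 1361/(1.64)² = 506.0 W/m².
First, T_e = [506.0·(1−0.427)/(4σ)]^(1/4) = 189.1 K.
Since (2−ε)/2 = (T_e/T_s)⁴ = 0.8488, ε = 0.3024.

0.302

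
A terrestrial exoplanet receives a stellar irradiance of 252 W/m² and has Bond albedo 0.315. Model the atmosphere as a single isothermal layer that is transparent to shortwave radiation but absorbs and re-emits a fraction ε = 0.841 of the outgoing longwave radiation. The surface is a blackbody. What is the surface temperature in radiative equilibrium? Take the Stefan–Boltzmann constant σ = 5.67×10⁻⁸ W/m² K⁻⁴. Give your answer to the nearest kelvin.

190 K

Effective emission temperature (TOA balance): σT_e⁴ = S(1−α)/4 = 43.16 W/m² → T_e = 166.1 K.
Surface balance with a leaky layer gives σT_s⁴ = σT_e⁴·2/(2−ε), so T_s = T_e·[2/(2−0.841)]^(1/4) = 190.4 K.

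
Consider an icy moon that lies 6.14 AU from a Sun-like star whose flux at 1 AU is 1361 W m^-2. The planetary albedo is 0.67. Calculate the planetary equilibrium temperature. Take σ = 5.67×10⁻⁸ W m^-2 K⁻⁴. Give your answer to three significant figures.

85.1 K

By the inverse-square law, S = 1361/6.14² = 36.10 W m^-2.
The planet absorbs (1−α)S over its disc πR² and re-emits over 4πR², so the mean absorbed flux is (1−0.67)·36.10/4 = 2.978 W m^-2.
In equilibrium σT⁴ equals this, so T = 85.13 K.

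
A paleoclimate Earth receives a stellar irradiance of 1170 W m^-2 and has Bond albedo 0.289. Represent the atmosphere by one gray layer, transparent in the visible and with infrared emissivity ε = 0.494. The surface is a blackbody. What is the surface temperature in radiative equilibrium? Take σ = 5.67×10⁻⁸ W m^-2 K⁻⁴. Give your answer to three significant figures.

At the top of the atmosphere, σT_e⁴ = S(1−α)/4 = 208.0 W m^-2, giving T_e = 246.1 K.
The surface balance (absorbed SW + ε·downward IR = σT_s⁴) with T_a⁴ = T_s⁴/2 reduces to T_s = T_e·[2/(2−ε)]^¼ = 264.2 K.

264 K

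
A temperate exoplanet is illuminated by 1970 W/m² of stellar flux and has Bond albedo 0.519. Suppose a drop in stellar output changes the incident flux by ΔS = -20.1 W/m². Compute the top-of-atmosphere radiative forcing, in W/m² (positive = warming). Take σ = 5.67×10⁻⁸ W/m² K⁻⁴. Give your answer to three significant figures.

TOA radiative forcing: ΔF = (1−α)ΔS/4 = 0.481·(-20.1)/4 = -2.417 W/m².

-2.42 W/m²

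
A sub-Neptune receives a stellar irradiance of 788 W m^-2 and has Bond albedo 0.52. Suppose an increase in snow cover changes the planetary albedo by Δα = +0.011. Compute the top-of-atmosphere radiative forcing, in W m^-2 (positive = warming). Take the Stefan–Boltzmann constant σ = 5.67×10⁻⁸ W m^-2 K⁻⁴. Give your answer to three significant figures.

-2.17 W m^-2

ΔF = −(S/4)Δα = −(788.0/4)×(+0.011) = -2.167 W m^-2.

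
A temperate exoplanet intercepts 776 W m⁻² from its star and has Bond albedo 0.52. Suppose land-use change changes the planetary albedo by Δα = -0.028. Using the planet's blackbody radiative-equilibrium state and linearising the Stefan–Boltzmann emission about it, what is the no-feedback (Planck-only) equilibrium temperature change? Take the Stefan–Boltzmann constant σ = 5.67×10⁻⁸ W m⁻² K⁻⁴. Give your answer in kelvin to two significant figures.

The baseline emission temperature is T_e = 201.3 K.
The change in absorbed flux is Δ[S(1−α)/4] = −SΔα/4 = 5.432 W m⁻².
Linearising σT⁴ gives d(σT⁴)/dT = 4σT_e³ = 1.850 W m⁻² per K.
So ΔT₀ = 5.432/1.850 = 2.94 K.

2.9 kelvin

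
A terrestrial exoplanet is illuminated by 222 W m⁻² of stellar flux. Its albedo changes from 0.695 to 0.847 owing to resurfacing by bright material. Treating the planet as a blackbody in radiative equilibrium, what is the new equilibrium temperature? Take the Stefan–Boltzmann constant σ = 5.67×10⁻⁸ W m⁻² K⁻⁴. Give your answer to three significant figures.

With the new albedo, S(1−α₂)/4 = 8.492 W m⁻², so T₂ = 110.6 K.

111 K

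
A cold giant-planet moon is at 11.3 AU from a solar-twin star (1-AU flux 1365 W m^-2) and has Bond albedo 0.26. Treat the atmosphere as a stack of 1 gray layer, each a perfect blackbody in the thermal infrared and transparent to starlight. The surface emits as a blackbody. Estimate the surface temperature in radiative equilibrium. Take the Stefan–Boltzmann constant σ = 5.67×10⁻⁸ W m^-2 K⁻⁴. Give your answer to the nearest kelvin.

By the inverse-square law, S = 1365/11.3² = 10.69 W m^-2.
OLR = S(1−α)/4 = 1.978 W m^-2; the top layer radiates at T_e = 76.85 K.
For an N-layer opaque stack, T_s⁴ = (N+1)T_e⁴, hence T_s = (2)^(1/4)×76.85 K = 91.39 K.

91 K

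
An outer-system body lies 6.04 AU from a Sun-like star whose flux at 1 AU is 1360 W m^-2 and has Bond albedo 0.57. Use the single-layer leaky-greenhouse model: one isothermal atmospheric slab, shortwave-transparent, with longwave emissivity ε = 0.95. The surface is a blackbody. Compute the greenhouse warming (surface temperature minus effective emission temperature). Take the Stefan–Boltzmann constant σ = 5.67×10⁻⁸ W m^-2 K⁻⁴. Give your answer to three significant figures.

Irradiance scales as 1/d², so S = 1360 W m^-2 × (1/6.04)² = 37.28 W m^-2.
The planet radiates to space at T_e = [S(1−α)/(4σ)]^(1/4) = 91.69 K.
For a single slab of emissivity ε, T_s⁴ = 2T_e⁴/(2−ε); thus T_s = 91.69·(1.905)^(1/4) = 107.7 K.
The atmosphere warms the surface by 16.03 K.

16.0 kelvin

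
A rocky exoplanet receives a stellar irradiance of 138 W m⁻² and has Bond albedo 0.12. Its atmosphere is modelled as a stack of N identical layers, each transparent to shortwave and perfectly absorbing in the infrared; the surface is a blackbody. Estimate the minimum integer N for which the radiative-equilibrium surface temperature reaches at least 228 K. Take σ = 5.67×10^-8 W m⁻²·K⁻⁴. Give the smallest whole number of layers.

Top-of-atmosphere balance: σT_e⁴ = S(1−α)/4 = 30.36 W m⁻² → T_e = 152.1 K.
Need (N+1)T_e⁴ ≥ T_s⁴, i.e. N+1 ≥ (228/152.1)⁴ = 5.047.
The minimum whole number is N = 5.

5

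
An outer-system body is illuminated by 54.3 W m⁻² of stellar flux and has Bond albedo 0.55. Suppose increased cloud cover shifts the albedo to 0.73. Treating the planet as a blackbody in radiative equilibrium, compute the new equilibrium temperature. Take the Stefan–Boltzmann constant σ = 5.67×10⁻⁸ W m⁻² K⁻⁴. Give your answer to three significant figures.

89.7 K

With the new albedo, S(1−α₂)/4 = 3.665 W m⁻², so T₂ = 89.67 K.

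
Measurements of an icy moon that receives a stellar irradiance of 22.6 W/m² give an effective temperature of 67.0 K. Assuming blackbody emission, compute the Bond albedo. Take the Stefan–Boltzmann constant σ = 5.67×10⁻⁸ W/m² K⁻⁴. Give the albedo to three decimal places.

From σT⁴ = S(1−α)/4 we invert for α: 1−α = 4σT⁴/S.
4σT⁴ = 4·5.67×10⁻⁸·(67.0)⁴ = 4.570 W/m².
Hence α = 1 − 4.570/22.60 = 0.7978.

0.798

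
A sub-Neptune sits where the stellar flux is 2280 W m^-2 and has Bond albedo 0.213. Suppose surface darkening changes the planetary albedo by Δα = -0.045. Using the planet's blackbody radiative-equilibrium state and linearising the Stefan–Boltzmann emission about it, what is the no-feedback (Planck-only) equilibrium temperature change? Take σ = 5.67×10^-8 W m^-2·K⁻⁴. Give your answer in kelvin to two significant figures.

Reference equilibrium: T_e = [S(1−α)/(4σ)]^(1/4) = 298.2 K.
ΔF = −(S/4)Δα = −(2280/4)×(-0.045) = 25.65 W m^-2.
Planck response: λ_P = 4σT_e³ = 4·5.67×10⁻⁸·(298.2)³ = 6.016 W m^-2/K.
ΔT₀ = ΔF/λ_P = 25.65/6.016 = 4.26 K.

4.3 kelvin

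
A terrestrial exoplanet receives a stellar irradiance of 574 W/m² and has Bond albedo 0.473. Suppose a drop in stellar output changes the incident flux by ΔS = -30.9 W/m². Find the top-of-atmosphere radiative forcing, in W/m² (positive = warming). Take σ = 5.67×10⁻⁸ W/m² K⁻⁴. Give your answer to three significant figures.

-4.07 W/m²

Only a fraction (1−α) is absorbed and it's spread over 4πR², so ΔF = (1−α)ΔS/4 = -4.071 W/m².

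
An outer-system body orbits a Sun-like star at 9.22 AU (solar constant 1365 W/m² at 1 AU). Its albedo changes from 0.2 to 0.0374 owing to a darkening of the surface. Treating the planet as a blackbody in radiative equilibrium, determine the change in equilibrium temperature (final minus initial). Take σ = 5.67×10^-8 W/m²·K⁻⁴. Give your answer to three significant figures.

4.11 K

Irradiance scales as 1/d², so S = 1365 W/m² × (1/9.22)² = 16.06 W/m².
Initial: T₁ = [S(1−0.2)/(4σ)]^(1/4) = 86.75 K.
After:  T₂ = [16.06·0.963/(4σ)]^(1/4) = 90.86 K.
ΔT = T₂ − T₁ = 4.107 K.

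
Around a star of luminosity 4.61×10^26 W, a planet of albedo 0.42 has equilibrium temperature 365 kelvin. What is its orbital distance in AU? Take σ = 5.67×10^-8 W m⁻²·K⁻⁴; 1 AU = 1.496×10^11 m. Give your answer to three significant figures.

Required flux: S = 4σT⁴/(1−α) = 6940 W m⁻².
From L = 4πd²S, d = √(4.61×10^26/(4π·6940)) = 7.270×10^10 m = 0.4860 AU.

0.486 AU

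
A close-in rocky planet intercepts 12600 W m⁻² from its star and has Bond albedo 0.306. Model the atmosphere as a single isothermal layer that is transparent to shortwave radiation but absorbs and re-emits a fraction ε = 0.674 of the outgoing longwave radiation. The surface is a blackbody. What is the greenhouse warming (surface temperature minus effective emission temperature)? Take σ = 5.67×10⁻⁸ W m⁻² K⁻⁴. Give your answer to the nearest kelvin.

48 kelvin

The planet radiates to space at T_e = [S(1−α)/(4σ)]^(1/4) = 443.1 K.
For a single slab of emissivity ε, T_s⁴ = 2T_e⁴/(2−ε); thus T_s = 443.1·(1.508)^(1/4) = 491.1 K.
T_s − T_e = 491.1 − 443.1 = 47.95 K.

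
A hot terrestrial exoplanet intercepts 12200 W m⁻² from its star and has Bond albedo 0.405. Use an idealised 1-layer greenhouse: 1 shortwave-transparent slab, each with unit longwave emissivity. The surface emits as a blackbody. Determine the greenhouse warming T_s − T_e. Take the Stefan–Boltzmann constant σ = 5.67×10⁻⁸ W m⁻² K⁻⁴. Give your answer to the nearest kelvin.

80 kelvin

Top-of-atmosphere balance: σT_e⁴ = S(1−α)/4 = 1815 W m⁻² → T_e = 423.0 K.
Surface: T_s = (2)^¼·T_e = 503.0 K.
Warming: T_s − T_e = 80.03 K.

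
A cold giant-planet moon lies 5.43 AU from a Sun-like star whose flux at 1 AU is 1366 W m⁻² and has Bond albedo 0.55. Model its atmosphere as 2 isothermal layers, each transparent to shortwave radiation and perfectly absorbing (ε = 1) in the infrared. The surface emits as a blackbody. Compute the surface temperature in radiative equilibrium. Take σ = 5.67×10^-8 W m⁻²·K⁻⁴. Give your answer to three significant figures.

129 K

Irradiance scales as 1/d², so S = 1366 W m⁻² × (1/5.43)² = 46.33 W m⁻².
OLR = S(1−α)/4 = 5.212 W m⁻²; the top layer radiates at T_e = 97.92 K.
Layer-by-layer balance gives σT_s⁴ = (N+1)σT_e⁴, so T_s = 3^¼·97.92 = 128.9 K.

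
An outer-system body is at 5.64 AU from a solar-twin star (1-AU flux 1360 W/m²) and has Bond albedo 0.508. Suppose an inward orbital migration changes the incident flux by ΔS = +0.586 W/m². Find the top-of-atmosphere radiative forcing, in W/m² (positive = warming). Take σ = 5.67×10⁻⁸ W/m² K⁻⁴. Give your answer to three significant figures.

0.0721 W/m²

Irradiance scales as 1/d², so S = 1360 W/m² × (1/5.64)² = 42.75 W/m².
Only a fraction (1−α) is absorbed and it's spread over 4πR², so ΔF = (1−α)ΔS/4 = 0.07208 W/m².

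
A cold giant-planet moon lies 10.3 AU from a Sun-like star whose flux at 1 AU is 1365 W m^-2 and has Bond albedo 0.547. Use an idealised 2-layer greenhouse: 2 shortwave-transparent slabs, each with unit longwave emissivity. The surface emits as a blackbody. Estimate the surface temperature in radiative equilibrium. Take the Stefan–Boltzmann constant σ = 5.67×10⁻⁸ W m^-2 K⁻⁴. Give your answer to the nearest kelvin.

94 K

Irradiance scales as 1/d², so S = 1365 W m^-2 × (1/10.3)² = 12.87 W m^-2.
OLR = S(1−α)/4 = 1.457 W m^-2; the top layer radiates at T_e = 71.20 K.
For an N-layer opaque stack, T_s⁴ = (N+1)T_e⁴, hence T_s = (3)^(1/4)×71.20 K = 93.70 K.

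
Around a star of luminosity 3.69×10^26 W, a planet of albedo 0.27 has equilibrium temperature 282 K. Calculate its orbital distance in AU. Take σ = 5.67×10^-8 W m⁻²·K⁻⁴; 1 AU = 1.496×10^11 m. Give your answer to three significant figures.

Required flux: S = 4σT⁴/(1−α) = 1965 W m⁻².
S = L/(4πd²) → d = √(L/4πS) = √(3.69×10^26/(4π·1965)) = 1.223×10^11 m = 0.8172 AU.

0.817 AU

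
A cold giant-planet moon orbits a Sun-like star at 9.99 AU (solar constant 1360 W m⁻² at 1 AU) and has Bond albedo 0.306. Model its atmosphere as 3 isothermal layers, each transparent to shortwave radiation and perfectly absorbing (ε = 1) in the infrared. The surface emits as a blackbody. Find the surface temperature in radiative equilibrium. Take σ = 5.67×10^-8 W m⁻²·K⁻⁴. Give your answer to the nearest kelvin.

Flux at the orbit: S = 1360/(9.99)² = 13.63 W m⁻².
The effective emission temperature is T_e = [S(1−α)/(4σ)]^¼ = 80.36 K.
With N = 3 opaque layers, T_s = (N+1)^(1/4)·T_e = 4^(1/4)·80.36 = 113.6 K.

114 K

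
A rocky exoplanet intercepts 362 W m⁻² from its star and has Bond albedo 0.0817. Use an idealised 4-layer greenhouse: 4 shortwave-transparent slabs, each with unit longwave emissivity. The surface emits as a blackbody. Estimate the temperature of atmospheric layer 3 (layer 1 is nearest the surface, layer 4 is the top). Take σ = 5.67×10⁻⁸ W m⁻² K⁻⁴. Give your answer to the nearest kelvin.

233 K

OLR = S(1−α)/4 = 83.11 W m⁻²; the top layer radiates at T_e = 195.7 K.
The net upward flux σT_e⁴ is constant between every pair of levels, so T_k⁴ = (N+1−k)T_e⁴.
With k = 3: T_3 = (4+1−3)^¼·195.7 K = 232.7 K.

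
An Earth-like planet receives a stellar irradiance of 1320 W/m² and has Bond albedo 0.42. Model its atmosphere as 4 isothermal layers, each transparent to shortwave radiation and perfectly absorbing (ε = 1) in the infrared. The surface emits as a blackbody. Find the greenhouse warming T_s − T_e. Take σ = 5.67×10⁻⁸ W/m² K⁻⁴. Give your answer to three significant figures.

Top-of-atmosphere balance: σT_e⁴ = S(1−α)/4 = 191.4 W/m² → T_e = 241.0 K.
T_s = (N+1)^(1/4)·T_e = 360.4 K.
Warming: T_s − T_e = 119.4 K.

119 kelvin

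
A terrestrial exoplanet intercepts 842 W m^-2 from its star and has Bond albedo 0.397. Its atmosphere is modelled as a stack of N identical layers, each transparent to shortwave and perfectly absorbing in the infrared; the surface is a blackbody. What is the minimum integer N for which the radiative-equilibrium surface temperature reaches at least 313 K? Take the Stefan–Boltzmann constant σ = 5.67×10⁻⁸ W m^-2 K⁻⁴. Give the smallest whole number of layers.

Top-of-atmosphere balance: σT_e⁴ = S(1−α)/4 = 126.9 W m^-2 → T_e = 217.5 K.
Since T_s⁴ = (N+1)T_e⁴, we need N ≥ (T_s/T_e)⁴ − 1 = 3.287.
The minimum whole number is N = 4.

4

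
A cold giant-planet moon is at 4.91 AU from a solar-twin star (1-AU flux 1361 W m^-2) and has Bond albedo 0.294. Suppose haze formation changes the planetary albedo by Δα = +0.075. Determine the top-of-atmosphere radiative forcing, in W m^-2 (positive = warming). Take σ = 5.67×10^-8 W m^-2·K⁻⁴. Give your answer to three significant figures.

-1.06 W m^-2

Irradiance scales as 1/d², so S = 1361 W m^-2 × (1/4.91)² = 56.45 W m^-2.
The change in absorbed flux is Δ[S(1−α)/4] = −SΔα/4 = -1.059 W m^-2.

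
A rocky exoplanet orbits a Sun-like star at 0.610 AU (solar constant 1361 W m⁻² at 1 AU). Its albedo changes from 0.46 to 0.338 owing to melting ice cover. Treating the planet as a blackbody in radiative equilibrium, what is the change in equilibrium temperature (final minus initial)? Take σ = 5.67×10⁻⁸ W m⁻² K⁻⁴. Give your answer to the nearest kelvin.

Irradiance scales as 1/d², so S = 1361 W m⁻² × (1/0.610)² = 3658 W m⁻².
Initial: T₁ = [S(1−0.46)/(4σ)]^(1/4) = 305.5 K.
Final:   T₂ = [S(1−0.338)/(4σ)]^(1/4) = 321.4 K.
ΔT = T₂ − T₁ = 15.96 K.

16 K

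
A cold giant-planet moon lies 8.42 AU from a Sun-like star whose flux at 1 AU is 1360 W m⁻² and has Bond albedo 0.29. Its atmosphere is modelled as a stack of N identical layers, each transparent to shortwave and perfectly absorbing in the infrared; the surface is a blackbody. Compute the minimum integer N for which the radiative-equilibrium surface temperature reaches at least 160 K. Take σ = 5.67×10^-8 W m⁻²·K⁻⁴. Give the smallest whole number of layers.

Irradiance scales as 1/d², so S = 1360 W m⁻² × (1/8.42)² = 19.18 W m⁻².
The effective emission temperature is T_e = [S(1−α)/(4σ)]^¼ = 88.03 K.
Since T_s⁴ = (N+1)T_e⁴, we need N ≥ (T_s/T_e)⁴ − 1 = 9.913.
Rounding up, N = 10.

10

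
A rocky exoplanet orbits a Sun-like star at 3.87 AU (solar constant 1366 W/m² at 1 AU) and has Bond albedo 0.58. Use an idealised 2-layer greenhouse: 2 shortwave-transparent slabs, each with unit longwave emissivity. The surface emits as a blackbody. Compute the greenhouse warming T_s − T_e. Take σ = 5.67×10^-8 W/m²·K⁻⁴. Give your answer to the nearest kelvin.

By the inverse-square law, S = 1366/3.87² = 91.21 W/m².
The effective emission temperature is T_e = [S(1−α)/(4σ)]^¼ = 114.0 K.
T_s = (N+1)^(1/4)·T_e = 150.0 K.
Warming: T_s − T_e = 36.03 K.

36 kelvin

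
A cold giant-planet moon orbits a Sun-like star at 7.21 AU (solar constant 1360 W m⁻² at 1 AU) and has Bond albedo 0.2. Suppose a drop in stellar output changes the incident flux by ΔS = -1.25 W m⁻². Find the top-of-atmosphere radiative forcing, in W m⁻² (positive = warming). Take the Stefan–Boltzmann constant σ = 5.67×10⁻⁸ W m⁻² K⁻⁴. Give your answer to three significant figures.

Flux at the orbit: S = 1360/(7.21)² = 26.16 W m⁻².
ΔF = Δ[S(1−α)]/4 = (1−0.2)·-1.25/4 = -0.2500 W m⁻².

-0.250 W m⁻²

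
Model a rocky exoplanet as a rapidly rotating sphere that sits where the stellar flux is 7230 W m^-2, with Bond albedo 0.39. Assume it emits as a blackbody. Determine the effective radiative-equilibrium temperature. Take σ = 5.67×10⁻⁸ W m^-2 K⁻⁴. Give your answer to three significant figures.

The planet absorbs (1−α)S over its disc πR² and re-emits over 4πR², so the mean absorbed flux is (1−0.39)·7230/4 = 1103 W m^-2.
Set σT⁴ = 1103 → T = (1103/σ)^(1/4) = 373.4 K.

373 kelvin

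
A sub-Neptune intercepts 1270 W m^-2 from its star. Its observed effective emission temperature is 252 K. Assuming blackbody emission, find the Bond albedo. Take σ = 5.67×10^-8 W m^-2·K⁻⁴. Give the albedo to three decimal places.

0.280

Energy balance: S(1−α)/4 = σT⁴, so 1−α = 4σT⁴/S.
4σT⁴ = 4·5.67×10⁻⁸·(252)⁴ = 914.6 W m^-2.
Hence α = 1 − 914.6/1270 = 0.2798.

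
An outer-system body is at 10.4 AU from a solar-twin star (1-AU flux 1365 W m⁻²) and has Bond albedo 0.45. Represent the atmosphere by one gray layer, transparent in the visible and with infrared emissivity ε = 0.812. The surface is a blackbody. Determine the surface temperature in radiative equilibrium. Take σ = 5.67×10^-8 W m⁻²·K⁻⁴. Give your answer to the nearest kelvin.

Flux at the orbit: S = 1365/(10.4)² = 12.62 W m⁻².
Effective emission temperature (TOA balance): σT_e⁴ = S(1−α)/4 = 1.735 W m⁻² → T_e = 74.38 K.
For a single slab of emissivity ε, T_s⁴ = 2T_e⁴/(2−ε); thus T_s = 74.38·(1.684)^(1/4) = 84.72 K.

85 K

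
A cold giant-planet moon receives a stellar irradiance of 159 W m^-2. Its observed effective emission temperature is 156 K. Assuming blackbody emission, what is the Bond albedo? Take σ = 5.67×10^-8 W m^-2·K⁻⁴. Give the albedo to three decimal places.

From σT⁴ = S(1−α)/4 we invert for α: 1−α = 4σT⁴/S.
4σT⁴ = 4·5.67×10⁻⁸·(156)⁴ = 134.3 W m^-2.
Hence α = 1 − 134.3/159.0 = 0.1552.

0.155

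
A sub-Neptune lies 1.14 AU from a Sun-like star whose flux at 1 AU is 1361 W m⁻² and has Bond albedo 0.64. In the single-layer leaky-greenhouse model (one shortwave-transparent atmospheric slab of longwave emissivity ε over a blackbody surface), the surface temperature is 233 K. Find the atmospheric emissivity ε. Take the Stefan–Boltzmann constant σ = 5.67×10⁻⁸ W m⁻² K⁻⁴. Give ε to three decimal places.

0.872

Irradiance scales as 1/d², so S = 1361 W m⁻² × (1/1.14)² = 1047 W m⁻².
Effective temperature: T_e = [S(1−α)/(4σ)]^(1/4) = 201.9 K.
Since (2−ε)/2 = (T_e/T_s)⁴ = 0.5640, ε = 0.8720.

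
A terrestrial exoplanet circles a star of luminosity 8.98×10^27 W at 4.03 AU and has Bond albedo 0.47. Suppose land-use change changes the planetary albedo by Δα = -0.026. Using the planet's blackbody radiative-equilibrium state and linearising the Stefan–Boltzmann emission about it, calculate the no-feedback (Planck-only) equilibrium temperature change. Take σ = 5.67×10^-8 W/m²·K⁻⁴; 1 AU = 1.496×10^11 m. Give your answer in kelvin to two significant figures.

Orbital distance: d = 4.03 AU = 6.029×10^11 m.
Spreading L over a sphere of radius d: S = 8.98×10^27/(4π·6.03×10^11²) = 1966 W/m².
Unperturbed T_e = [1966·(1−0.47)/(4σ)]^¼ = 260.3 K.
The change in absorbed flux is Δ[S(1−α)/4] = −SΔα/4 = 12.78 W/m².
Planck response: λ_P = 4σT_e³ = 4·5.67×10⁻⁸·(260.3)³ = 4.002 W/m²/K.
Hence the no-feedback warming is ΔF/(4σT_e³) = 3.19 K.

3.2 K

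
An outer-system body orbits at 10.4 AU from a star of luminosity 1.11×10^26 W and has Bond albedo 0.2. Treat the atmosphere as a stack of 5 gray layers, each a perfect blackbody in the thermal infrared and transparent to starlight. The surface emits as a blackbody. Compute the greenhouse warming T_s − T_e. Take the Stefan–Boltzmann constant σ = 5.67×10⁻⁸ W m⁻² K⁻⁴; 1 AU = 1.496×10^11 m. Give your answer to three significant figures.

33.8 K

d = 10.4 × 1.496×10^11 m = 1.556×10^12 m.
S = L/(4πd²) = 3.649 W m⁻².
Top-of-atmosphere balance: σT_e⁴ = S(1−α)/4 = 0.7298 W m⁻² → T_e = 59.90 K.
Surface: T_s = (6)^¼·T_e = 93.74 K.
So the greenhouse effect raises the surface by 93.74 − 59.90 = 33.85 K.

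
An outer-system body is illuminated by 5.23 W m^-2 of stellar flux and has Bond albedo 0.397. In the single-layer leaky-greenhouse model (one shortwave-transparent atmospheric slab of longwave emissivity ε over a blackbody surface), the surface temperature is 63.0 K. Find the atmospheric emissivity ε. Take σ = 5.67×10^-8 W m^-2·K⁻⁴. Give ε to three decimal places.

First, T_e = [5.230·(1−0.397)/(4σ)]^(1/4) = 61.07 K.
Inverting T_s⁴ = 2T_e⁴/(2−ε): (T_e/T_s)⁴ = 0.8827, so ε = 2(1 − 0.8827) = 0.2346.

0.235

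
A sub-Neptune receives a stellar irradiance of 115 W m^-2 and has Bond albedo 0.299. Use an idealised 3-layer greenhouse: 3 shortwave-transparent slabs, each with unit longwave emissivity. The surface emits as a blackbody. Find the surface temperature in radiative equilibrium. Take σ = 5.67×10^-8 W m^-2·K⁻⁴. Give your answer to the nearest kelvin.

The effective emission temperature is T_e = [S(1−α)/(4σ)]^¼ = 137.3 K.
With N = 3 opaque layers, T_s = (N+1)^(1/4)·T_e = 4^(1/4)·137.3 = 194.2 K.

194 K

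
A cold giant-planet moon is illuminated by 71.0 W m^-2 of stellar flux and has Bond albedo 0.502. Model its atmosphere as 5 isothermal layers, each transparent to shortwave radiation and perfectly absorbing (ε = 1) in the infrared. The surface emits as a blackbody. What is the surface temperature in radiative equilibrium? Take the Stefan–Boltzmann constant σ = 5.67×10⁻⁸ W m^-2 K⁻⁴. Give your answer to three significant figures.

OLR = S(1−α)/4 = 8.839 W m^-2; the top layer radiates at T_e = 111.7 K.
With N = 5 opaque layers, T_s = (N+1)^(1/4)·T_e = 6^(1/4)·111.7 = 174.9 K.

175 K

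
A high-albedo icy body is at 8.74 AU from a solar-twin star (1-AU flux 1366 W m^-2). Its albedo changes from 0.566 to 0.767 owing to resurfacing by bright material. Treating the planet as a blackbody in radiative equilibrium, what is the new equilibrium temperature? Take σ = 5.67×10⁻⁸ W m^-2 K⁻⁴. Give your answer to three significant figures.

65.5 K

By the inverse-square law, S = 1366/8.74² = 17.88 W m^-2.
New equilibrium: T₂ = [(1−0.767)·17.88/(4σ)]^(1/4) = 65.47 K.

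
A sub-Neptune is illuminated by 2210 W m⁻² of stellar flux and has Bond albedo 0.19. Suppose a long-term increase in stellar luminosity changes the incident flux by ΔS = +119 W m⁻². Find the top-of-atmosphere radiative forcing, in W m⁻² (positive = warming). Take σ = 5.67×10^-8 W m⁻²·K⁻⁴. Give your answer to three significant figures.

24.1 W m⁻²

ΔF = Δ[S(1−α)]/4 = (1−0.19)·+119/4 = 24.10 W m⁻².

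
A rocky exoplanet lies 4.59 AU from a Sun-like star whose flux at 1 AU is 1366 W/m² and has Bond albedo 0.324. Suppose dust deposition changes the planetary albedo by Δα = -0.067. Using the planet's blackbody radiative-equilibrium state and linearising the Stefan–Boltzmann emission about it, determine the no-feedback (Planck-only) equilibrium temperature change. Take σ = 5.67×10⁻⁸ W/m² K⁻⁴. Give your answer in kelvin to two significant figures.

2.9 K

Irradiance scales as 1/d², so S = 1366 W/m² × (1/4.59)² = 64.84 W/m².
Reference equilibrium: T_e = [S(1−α)/(4σ)]^(1/4) = 117.9 K.
TOA radiative forcing: ΔF = −S·Δα/4 = −64.84·(-0.067)/4 = 1.086 W/m².
Linearising σT⁴ gives d(σT⁴)/dT = 4σT_e³ = 0.3717 W/m² per K.
Hence the no-feedback warming is ΔF/(4σT_e³) = 2.92 K.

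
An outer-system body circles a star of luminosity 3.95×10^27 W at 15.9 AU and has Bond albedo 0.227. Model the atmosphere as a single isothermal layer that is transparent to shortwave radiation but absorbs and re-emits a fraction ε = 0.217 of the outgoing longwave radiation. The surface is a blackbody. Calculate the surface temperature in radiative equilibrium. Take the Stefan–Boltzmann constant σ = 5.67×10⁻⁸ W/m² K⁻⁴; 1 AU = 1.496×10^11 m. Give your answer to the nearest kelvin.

Orbital distance: d = 15.9 AU = 2.379×10^12 m.
S = L/(4πd²) = 55.56 W/m².
Effective emission temperature (TOA balance): σT_e⁴ = S(1−α)/4 = 10.74 W/m² → T_e = 117.3 K.
For a single slab of emissivity ε, T_s⁴ = 2T_e⁴/(2−ε); thus T_s = 117.3·(1.122)^(1/4) = 120.7 K.

121 kelvin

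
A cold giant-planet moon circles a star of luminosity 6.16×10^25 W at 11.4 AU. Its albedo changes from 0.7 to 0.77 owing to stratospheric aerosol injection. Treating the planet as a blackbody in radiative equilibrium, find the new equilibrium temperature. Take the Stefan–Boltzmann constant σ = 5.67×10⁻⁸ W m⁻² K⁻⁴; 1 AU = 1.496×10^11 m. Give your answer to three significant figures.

Orbital distance: d = 11.4 AU = 1.705×10^12 m.
S = L/(4πd²) = 1.685 W m⁻².
With the new albedo, S(1−α₂)/4 = 0.09691 W m⁻², so T₂ = 36.16 K.

36.2 K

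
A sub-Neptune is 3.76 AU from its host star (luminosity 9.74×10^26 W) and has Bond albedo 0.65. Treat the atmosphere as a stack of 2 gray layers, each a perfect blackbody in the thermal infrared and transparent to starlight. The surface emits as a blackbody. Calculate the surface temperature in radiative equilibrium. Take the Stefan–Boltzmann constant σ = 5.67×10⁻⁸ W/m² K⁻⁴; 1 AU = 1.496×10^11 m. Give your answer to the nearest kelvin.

184 K

Orbital distance: d = 3.76 AU = 5.625×10^11 m.
Spreading L over a sphere of radius d: S = 9.74×10^26/(4π·5.62×10^11²) = 245.0 W/m².
Top-of-atmosphere balance: σT_e⁴ = S(1−α)/4 = 21.43 W/m² → T_e = 139.4 K.
For an N-layer opaque stack, T_s⁴ = (N+1)T_e⁴, hence T_s = (3)^(1/4)×139.4 K = 183.5 K.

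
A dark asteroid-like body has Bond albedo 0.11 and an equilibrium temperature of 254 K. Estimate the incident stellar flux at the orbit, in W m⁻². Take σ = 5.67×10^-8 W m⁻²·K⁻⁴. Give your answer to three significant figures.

1060 W m⁻²

Invert the energy balance for S: S = 4σT⁴/(1−α).
The emitted flux is σT⁴ = 236.0 W m⁻².
S = 4·236.0/0.89 = 1061 W m⁻².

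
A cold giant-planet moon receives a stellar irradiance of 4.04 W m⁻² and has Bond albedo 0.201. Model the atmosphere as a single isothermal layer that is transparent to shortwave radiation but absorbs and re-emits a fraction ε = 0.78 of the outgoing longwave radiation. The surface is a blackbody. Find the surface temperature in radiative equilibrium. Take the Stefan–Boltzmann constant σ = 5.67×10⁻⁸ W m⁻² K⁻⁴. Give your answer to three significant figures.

69.5 K

Effective emission temperature (TOA balance): σT_e⁴ = S(1−α)/4 = 0.8070 W m⁻² → T_e = 61.42 K.
Surface balance with a leaky layer gives σT_s⁴ = σT_e⁴·2/(2−ε), so T_s = T_e·[2/(2−0.78)]^(1/4) = 69.50 K.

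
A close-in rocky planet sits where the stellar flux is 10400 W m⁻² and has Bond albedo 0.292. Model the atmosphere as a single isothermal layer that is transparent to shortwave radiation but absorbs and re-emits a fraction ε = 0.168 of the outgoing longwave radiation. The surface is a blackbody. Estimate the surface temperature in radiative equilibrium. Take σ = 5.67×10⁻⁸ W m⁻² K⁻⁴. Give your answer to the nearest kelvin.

At the top of the atmosphere, σT_e⁴ = S(1−α)/4 = 1841 W m⁻², giving T_e = 424.5 K.
For a single slab of emissivity ε, T_s⁴ = 2T_e⁴/(2−ε); thus T_s = 424.5·(1.092)^(1/4) = 433.9 K.

434 K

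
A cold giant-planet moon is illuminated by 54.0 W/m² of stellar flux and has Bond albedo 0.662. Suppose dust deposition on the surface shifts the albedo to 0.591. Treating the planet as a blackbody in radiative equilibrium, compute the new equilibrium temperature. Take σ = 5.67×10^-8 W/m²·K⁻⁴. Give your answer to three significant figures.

99.3 K

T₂ = [S(1−α₂)/(4σ)]^(1/4) = [54.00·0.409/(4σ)]^(1/4) = 99.34 K.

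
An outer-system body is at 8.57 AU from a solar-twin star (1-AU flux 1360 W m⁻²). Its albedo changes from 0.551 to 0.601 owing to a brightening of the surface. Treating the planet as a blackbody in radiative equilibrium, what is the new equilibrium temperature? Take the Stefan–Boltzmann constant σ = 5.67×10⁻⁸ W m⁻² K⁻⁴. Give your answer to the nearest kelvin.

76 K

Irradiance scales as 1/d², so S = 1360 W m⁻² × (1/8.57)² = 18.52 W m⁻².
With the new albedo, S(1−α₂)/4 = 1.847 W m⁻², so T₂ = 75.55 K.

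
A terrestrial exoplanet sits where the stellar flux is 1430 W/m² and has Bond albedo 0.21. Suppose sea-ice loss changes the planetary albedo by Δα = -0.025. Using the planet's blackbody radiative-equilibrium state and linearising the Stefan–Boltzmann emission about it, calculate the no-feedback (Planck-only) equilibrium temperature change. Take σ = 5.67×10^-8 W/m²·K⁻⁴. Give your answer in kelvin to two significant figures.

2.1 kelvin

Reference equilibrium: T_e = [S(1−α)/(4σ)]^(1/4) = 265.7 K.
The change in absorbed flux is Δ[S(1−α)/4] = −SΔα/4 = 8.938 W/m².
The Planck feedback parameter is 4σT_e³ = 4.252 W/m²/K.
ΔT₀ = ΔF/λ_P = 8.938/4.252 = 2.10 K.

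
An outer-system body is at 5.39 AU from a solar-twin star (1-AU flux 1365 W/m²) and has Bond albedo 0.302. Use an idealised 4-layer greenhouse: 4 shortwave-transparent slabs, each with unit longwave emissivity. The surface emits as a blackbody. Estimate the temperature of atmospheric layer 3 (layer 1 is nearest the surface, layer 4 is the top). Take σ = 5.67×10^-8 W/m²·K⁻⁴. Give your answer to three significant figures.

Flux at the orbit: S = 1365/(5.39)² = 46.98 W/m².
Top-of-atmosphere balance: σT_e⁴ = S(1−α)/4 = 8.199 W/m² → T_e = 109.7 K.
In the N-layer model, layer k (counted from the surface) has T_k = (N+1−k)^(1/4)·T_e.
With k = 3: T_3 = (4+1−3)^¼·109.7 K = 130.4 K.

130 kelvin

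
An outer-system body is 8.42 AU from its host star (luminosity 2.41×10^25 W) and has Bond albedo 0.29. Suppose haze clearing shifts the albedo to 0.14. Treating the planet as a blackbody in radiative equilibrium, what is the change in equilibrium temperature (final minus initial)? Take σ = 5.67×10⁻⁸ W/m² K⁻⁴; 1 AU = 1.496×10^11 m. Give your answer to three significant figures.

2.16 K

d = 8.42 × 1.496×10^11 m = 1.260×10^12 m.
Spreading L over a sphere of radius d: S = 2.41×10^25/(4π·1.26×10^12²) = 1.209 W/m².
With α = 0.29, T₁ = 44.10 K.
After:  T₂ = [1.209·0.86/(4σ)]^(1/4) = 46.27 K.
Change: 46.27 − 44.10 = 2.165 K.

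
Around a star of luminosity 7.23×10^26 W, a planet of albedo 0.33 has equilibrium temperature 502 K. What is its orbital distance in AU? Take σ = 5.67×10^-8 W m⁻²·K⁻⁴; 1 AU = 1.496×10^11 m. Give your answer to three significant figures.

Energy balance gives S = 4σT⁴/(1−α) = 21500 W m⁻².
S = L/(4πd²) → d = √(L/4πS) = √(7.23×10^26/(4π·21500)) = 5.173×10^10 m = 0.3458 AU.

0.346 AU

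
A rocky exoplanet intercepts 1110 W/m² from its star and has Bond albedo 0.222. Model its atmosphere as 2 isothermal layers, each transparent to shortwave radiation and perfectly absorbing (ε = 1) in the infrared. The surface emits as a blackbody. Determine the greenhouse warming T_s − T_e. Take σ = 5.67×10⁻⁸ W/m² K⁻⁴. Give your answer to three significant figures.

78.5 kelvin

Top-of-atmosphere balance: σT_e⁴ = S(1−α)/4 = 215.9 W/m² → T_e = 248.4 K.
Surface: T_s = (3)^¼·T_e = 326.9 K.
So the greenhouse effect raises the surface by 326.9 − 248.4 = 78.52 K.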